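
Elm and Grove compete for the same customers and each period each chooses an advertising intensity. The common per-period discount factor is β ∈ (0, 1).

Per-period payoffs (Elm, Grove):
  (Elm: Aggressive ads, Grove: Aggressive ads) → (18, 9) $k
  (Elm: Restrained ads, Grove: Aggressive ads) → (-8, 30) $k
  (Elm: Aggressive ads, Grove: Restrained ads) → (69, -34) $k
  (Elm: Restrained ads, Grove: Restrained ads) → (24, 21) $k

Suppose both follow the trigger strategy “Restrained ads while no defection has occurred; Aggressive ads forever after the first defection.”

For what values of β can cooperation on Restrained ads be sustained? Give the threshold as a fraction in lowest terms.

Elm: cooperation gives 24 each period; deviation gives 69 once then 18 forever.
  24/(1−β) ≥ 69 + 18β/(1−β) ⇒ β ≥ 45/51 = 15/17.
Grove: cooperation gives 21 each period; deviation gives 30 once then 9 forever.
  β ≥ 9/21 = 3/7.
Both must hold, so the binding constraint is Elm's: β ≥ 15/17.

15/17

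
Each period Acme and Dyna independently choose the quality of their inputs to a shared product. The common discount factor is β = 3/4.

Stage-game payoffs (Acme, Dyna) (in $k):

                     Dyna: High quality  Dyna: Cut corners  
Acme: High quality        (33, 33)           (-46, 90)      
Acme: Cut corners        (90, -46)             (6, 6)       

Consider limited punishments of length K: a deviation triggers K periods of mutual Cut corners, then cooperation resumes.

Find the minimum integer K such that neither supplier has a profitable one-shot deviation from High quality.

No profitable deviation requires (33−6)(β+…+β^K) ≥ 90−33, i.e. β+…+β^K ≥ 19/9 ≈ 2.1111.
With β = 3/4, the partial sums are K=1: 0.7500, K=2: 1.3125, K=3: 1.7344, K=4: 2.0508, K=5: 2.2881.
K = 5 is the first length at which the sum reaches 2.1111.

5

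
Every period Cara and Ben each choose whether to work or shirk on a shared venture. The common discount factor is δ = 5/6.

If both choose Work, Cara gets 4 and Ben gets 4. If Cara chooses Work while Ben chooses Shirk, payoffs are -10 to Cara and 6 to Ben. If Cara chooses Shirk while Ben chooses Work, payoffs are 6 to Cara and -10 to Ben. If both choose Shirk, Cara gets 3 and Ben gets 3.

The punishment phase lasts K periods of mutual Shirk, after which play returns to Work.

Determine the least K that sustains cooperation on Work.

No profitable deviation requires (4−3)(δ+…+δ^K) ≥ 6−4, i.e. δ+…+δ^K ≥ 2 ≈ 2.0000.
With δ = 5/6, the partial sums are K=1: 0.8333, K=2: 1.5278, K=3: 2.1065.
K = 3 is the first length at which the sum reaches 2.0000.

3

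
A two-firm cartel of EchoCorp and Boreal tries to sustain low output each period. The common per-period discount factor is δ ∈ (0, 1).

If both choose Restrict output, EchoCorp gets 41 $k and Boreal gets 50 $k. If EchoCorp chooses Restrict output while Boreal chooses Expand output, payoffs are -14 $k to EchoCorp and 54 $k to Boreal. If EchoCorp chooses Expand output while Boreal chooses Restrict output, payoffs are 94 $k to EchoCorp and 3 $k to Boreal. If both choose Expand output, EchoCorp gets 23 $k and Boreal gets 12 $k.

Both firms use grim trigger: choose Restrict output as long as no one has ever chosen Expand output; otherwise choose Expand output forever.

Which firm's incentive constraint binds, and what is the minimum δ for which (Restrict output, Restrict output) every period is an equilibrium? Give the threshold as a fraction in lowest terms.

EchoCorp: cooperation gives 41 each period; deviation gives 94 once then 23 forever.
  41/(1−δ) ≥ 94 + 23δ/(1−δ) ⇒ δ ≥ 53/71.
Boreal: cooperation gives 50 each period; deviation gives 54 once then 12 forever.
  δ ≥ 4/42 = 2/21.
Both must hold, so the binding constraint is EchoCorp's: δ ≥ 53/71.

EchoCorp; δ ≥ 53/71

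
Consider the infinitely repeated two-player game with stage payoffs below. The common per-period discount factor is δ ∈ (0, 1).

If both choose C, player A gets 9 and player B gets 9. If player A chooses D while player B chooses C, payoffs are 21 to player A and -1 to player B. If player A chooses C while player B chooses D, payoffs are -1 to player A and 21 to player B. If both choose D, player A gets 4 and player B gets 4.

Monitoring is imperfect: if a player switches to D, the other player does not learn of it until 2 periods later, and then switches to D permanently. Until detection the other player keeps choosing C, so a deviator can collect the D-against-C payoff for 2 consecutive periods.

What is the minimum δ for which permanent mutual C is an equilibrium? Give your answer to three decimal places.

0.840

The best deviation is to choose D for all 2 undetected periods, earning 21 each, then 4 forever once detected.
Deviation value: 21(1−δ^2)/(1−δ) + 4δ^2/(1−δ); cooperation value: 9/(1−δ).
IC: 9 ≥ 21(1−δ^2) + 4δ^2 = 21 − 17δ^2.
So δ^2 ≥ 12/17, giving δ ≥ (12/17)^(1/2) ≈ 0.840.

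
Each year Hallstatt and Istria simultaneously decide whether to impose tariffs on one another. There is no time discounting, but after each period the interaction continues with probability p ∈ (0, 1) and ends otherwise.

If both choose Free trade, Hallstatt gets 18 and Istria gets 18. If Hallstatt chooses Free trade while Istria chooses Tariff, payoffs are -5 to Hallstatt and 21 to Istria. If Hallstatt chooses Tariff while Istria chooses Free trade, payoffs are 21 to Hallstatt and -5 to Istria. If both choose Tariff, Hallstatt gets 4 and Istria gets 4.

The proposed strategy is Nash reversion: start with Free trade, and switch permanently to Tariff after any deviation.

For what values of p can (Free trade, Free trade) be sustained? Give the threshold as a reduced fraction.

3/17

With no time discounting, the continuation probability p plays the role of the discount factor.
Grim-trigger IC: 18/(1−p) ≥ 21 + 4p/(1−p) ⇒ p ≥ (21−18)/(21−4) = 3/17.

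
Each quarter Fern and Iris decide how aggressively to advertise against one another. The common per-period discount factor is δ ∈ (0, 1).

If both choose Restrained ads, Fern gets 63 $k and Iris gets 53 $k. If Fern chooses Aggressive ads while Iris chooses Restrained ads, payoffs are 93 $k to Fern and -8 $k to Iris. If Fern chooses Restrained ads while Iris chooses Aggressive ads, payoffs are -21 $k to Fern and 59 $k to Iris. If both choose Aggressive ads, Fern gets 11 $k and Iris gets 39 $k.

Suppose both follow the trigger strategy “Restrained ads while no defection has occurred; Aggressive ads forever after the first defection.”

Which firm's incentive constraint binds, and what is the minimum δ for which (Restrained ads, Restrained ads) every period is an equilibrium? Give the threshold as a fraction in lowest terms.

For Fern: deviation gain 93−63 = 30, per-period punishment loss 63−11 = 52. IC gives δ ≥ 30/82 = 15/41.
For Iris: gain 6, loss 14 per period, so δ ≥ 6/20 = 3/10.
The tighter constraint is Fern's, so cooperation needs δ ≥ 15/41.

Fern; δ ≥ 15/41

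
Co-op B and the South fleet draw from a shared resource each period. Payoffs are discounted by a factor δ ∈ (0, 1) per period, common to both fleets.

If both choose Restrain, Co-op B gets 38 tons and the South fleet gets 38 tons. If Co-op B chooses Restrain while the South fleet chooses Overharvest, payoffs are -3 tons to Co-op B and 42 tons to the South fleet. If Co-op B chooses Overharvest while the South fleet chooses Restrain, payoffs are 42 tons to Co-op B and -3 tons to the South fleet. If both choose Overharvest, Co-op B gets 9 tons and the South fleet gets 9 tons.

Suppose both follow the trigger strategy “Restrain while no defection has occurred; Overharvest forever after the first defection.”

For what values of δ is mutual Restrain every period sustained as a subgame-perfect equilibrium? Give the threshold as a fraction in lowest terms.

4/33

38/(1−δ) ≥ 42 + 9δ/(1−δ)
38 ≥ 42 − 33δ
δ ≥ 4/33.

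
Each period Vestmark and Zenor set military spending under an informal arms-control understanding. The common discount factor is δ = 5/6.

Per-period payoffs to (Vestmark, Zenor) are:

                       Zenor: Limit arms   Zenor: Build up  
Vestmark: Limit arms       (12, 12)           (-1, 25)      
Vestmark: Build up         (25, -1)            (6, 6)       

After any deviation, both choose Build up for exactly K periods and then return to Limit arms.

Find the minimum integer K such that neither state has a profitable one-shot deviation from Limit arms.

4

Need Σ_{k=1}^{K} δ^k ≥ (25−12)/(12−6) = 2.1667 at δ = 5/6.
At K = 3 the sum is 2.1065 < 2.1667; at K = 4 it is 2.5887 ≥ 2.1667.
So the minimum punishment length is K = 4.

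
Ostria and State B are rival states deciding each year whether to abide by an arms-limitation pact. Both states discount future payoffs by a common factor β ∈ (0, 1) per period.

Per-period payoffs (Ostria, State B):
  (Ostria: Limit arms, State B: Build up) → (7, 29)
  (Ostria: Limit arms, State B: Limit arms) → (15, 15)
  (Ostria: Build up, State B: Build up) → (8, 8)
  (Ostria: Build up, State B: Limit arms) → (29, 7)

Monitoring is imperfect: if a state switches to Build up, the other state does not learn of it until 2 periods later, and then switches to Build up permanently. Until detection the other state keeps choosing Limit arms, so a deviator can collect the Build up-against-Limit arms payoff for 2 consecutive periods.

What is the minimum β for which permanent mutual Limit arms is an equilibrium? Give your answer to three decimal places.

The best deviation is to choose Build up for all 2 undetected periods, earning 29 each, then 8 forever once detected.
Deviation value: 29(1−β^2)/(1−β) + 8β^2/(1−β); cooperation value: 15/(1−β).
IC: 15 ≥ 29(1−β^2) + 8β^2 = 29 − 21β^2.
So β^2 ≥ 14/21 = 2/3, giving β ≥ (2/3)^(1/2) ≈ 0.816.

0.816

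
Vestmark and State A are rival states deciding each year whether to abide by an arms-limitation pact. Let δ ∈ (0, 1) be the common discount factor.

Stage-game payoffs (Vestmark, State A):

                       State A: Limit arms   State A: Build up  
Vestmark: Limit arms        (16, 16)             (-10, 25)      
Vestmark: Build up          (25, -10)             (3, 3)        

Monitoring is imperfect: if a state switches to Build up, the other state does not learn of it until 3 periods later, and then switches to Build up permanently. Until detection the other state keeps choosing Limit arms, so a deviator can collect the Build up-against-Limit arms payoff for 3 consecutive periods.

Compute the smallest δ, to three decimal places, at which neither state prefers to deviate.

Deviating for the 3 undetected periods gains 25−16 = 9 per period over cooperation, then loses 16−3 = 13 per period forever once punishment starts.
Gain: 9(1 + δ + … + δ^2); loss: 13·δ^3/(1−δ).
No profitable deviation ⇔ 9(1−δ^3) ≤ 13·δ^3, i.e. δ^3 ≥ 9/(9+13) = 9/22.
Hence δ ≥ (9/22)^(1/3) ≈ 0.742.

0.742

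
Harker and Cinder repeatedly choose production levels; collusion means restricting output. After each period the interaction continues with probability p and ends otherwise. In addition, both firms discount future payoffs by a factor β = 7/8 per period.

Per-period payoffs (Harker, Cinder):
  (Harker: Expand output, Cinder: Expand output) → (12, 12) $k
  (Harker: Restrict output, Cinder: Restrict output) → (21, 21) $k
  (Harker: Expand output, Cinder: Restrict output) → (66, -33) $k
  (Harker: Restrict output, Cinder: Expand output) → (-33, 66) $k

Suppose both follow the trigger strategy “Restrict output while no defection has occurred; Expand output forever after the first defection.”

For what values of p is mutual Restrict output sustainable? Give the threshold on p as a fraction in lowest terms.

Expected continuation weight on next period's payoff is β·p = 7/8·p, which plays the role of the discount factor.
Cooperation requires 7/8·p ≥ (66−21)/(66−12) = 5/6, hence p ≥ 20/21.

20/21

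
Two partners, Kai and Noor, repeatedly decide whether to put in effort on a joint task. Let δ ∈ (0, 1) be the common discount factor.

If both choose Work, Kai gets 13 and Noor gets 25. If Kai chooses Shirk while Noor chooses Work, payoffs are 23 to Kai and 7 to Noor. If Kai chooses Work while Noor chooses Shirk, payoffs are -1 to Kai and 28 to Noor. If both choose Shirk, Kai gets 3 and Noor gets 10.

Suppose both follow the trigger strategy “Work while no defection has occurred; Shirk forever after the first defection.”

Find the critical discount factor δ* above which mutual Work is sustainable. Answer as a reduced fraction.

1/2

For Kai: deviation gain 23−13 = 10, per-period punishment loss 13−3 = 10. IC gives δ ≥ 10/20 = 1/2.
For Noor: gain 3, loss 15 per period, so δ ≥ 3/18 = 1/6.
The tighter constraint is Kai's, so cooperation needs δ ≥ 1/2.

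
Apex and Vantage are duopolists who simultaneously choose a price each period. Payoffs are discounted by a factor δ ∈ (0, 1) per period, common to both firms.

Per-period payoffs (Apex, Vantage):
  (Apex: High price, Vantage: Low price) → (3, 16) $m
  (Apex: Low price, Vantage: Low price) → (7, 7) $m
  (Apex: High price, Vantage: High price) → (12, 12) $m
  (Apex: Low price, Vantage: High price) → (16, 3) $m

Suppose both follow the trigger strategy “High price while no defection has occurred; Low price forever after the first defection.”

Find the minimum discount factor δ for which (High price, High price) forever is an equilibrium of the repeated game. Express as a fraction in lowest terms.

Cooperation forever yields 12 each period: 12/(1−δ).
Deviating yields 16 once, then 7 forever: 16 + 7δ/(1−δ).
No profitable deviation requires 12/(1−δ) ≥ 16 + 7δ/(1−δ).
Multiplying by (1−δ): 12 ≥ 16(1−δ) + 7δ = 16 − 9δ.
So 9δ ≥ 4, i.e. δ ≥ 4/9.

4/9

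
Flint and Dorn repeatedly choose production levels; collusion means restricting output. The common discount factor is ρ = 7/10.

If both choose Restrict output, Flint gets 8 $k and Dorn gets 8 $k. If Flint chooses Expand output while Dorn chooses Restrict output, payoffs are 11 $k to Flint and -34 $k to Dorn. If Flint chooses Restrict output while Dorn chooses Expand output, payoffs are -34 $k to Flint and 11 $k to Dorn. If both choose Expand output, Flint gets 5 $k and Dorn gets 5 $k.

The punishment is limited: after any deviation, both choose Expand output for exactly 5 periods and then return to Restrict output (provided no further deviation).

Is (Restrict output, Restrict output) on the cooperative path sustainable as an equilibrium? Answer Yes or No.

Yes

A one-shot deviation gives 11 now, then 5 for 5 periods, then back to 8.
Gain from deviating: (11−8) today; loss: (8−5) in each of the next 5 periods.
No-deviation condition: (8−5)(ρ+…+ρ^5) ≥ 11−8, i.e. ρ+…+ρ^5 ≥ 1.
At ρ = 7/10: ρ+…+ρ^5 = 1.9412 ≥ 1.0000.
So cooperation is sustainable.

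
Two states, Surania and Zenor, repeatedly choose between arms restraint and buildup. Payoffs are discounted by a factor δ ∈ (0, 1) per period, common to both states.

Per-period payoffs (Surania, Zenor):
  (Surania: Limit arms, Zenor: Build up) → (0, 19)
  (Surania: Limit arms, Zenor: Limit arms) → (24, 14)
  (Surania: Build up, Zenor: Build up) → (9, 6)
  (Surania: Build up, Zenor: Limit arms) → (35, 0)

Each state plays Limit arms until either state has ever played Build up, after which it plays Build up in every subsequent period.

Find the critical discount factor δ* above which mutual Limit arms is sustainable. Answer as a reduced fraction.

For Surania: deviation gain 35−24 = 11, per-period punishment loss 24−9 = 15. IC gives δ ≥ 11/26.
For Zenor: gain 5, loss 8 per period, so δ ≥ 5/13.
The tighter constraint is Surania's, so cooperation needs δ ≥ 11/26.

11/26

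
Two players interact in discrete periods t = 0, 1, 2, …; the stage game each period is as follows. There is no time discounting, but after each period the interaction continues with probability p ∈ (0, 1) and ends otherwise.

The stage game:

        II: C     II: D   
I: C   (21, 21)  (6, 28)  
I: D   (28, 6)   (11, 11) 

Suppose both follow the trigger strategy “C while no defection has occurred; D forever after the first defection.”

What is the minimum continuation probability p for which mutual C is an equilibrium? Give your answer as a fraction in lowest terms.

Expected cooperation value is 21 + p·21 + p²·21 + … = 21/(1−p); deviation gives 28 + p·11/(1−p).
21 ≥ 28(1−p) + 11p ⇒ 17p ≥ 7 ⇒ p ≥ 7/17.

7/17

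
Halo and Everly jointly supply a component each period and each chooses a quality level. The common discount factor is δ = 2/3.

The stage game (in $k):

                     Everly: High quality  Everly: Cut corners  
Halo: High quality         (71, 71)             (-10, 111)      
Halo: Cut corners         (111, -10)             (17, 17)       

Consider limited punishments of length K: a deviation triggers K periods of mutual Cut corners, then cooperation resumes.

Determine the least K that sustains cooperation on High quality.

Need Σ_{k=1}^{K} δ^k ≥ (111−71)/(71−17) = 0.7407 at δ = 2/3.
At K = 1 the sum is 0.6667 < 0.7407; at K = 2 it is 1.1111 ≥ 0.7407.
So the minimum punishment length is K = 2.

2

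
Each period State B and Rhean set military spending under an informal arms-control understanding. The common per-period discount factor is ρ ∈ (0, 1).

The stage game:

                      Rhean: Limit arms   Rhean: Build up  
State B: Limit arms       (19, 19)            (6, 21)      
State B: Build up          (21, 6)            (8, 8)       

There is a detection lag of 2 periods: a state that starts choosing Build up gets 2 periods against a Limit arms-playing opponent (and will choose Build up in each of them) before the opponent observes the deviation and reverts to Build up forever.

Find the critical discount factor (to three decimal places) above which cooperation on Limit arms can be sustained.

Deviating for the 2 undetected periods gains 21−19 = 2 per period over cooperation, then loses 19−8 = 11 per period forever once punishment starts.
Gain: 2(1 + ρ + … + ρ^1); loss: 11·ρ^2/(1−ρ).
No profitable deviation ⇔ 2(1−ρ^2) ≤ 11·ρ^2, i.e. ρ^2 ≥ 2/(2+11) = 2/13.
Hence ρ ≥ (2/13)^(1/2) ≈ 0.392.

0.392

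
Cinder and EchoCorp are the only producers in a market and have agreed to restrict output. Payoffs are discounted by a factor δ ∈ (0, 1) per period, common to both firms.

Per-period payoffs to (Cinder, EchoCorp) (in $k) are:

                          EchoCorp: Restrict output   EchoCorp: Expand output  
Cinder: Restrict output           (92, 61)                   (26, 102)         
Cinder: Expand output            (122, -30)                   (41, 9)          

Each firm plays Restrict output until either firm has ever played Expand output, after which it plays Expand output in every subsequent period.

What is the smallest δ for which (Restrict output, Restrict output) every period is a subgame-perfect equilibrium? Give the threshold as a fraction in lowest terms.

Cinder's threshold: (122−92)/(122−41) = 10/27.
EchoCorp's threshold: (102−61)/(102−9) = 41/93.
10/27 < 41/93, so EchoCorp binds and δ* = 41/93.

41/93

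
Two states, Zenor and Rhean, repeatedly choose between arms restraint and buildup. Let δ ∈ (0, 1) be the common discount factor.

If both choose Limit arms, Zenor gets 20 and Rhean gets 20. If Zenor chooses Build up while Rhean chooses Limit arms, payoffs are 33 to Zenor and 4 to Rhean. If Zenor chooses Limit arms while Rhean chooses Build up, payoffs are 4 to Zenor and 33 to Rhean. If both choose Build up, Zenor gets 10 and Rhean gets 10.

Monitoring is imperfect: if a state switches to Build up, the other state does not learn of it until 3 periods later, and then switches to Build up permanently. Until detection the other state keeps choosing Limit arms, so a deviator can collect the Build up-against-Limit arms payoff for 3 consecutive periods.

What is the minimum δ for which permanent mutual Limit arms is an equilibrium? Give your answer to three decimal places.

0.827

A deviator earns 33 for 3 periods, then 10 forever; cooperating earns 20 forever. Multiplying the IC by (1−δ):
20 ≥ 33(1−δ^3) + 10δ^3, so 23·δ^3 ≥ 13 and δ^3 ≥ 13/23.
δ ≥ (13/23)^(1/3) ≈ 0.827.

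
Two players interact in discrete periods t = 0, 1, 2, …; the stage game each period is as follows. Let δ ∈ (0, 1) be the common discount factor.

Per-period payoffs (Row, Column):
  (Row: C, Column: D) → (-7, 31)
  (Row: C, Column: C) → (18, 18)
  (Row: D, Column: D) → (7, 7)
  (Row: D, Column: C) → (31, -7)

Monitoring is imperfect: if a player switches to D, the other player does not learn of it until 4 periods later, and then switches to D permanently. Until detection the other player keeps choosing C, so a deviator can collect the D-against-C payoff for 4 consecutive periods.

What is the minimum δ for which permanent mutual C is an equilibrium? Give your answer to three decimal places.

A deviator earns 31 for 4 periods, then 7 forever; cooperating earns 18 forever. Multiplying the IC by (1−δ):
18 ≥ 31(1−δ^4) + 7δ^4, so 24·δ^4 ≥ 13 and δ^4 ≥ 13/24.
δ ≥ (13/24)^(1/4) ≈ 0.858.

0.858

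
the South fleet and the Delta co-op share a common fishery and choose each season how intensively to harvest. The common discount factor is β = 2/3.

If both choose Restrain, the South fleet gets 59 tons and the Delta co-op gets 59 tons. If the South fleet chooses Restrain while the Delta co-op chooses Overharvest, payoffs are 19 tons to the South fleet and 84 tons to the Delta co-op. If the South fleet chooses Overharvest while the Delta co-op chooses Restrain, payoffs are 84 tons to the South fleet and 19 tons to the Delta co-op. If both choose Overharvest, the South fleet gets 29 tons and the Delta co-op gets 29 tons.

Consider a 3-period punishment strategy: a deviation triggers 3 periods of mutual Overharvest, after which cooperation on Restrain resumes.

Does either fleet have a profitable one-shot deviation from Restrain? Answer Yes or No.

IC: β+…+β^3 ≥ (84−59)/(59−29) = 5/6.
At β = 2/3: partial sum = 1.4074 ≥ 0.8333. Cooperation sustainable.

No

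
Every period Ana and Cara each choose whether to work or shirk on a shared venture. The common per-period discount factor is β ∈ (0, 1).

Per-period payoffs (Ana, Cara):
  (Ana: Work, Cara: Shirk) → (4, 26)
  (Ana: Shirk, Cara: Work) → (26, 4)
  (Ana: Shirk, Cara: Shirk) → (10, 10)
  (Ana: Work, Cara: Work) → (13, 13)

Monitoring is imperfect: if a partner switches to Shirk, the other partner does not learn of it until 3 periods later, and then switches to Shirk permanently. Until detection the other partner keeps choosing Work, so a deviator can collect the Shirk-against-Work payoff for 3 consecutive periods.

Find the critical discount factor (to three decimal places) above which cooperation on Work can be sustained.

0.933

The best deviation is to choose Shirk for all 3 undetected periods, earning 26 each, then 10 forever once detected.
Deviation value: 26(1−β^3)/(1−β) + 10β^3/(1−β); cooperation value: 13/(1−β).
IC: 13 ≥ 26(1−β^3) + 10β^3 = 26 − 16β^3.
So β^3 ≥ 13/16, giving β ≥ (13/16)^(1/3) ≈ 0.933.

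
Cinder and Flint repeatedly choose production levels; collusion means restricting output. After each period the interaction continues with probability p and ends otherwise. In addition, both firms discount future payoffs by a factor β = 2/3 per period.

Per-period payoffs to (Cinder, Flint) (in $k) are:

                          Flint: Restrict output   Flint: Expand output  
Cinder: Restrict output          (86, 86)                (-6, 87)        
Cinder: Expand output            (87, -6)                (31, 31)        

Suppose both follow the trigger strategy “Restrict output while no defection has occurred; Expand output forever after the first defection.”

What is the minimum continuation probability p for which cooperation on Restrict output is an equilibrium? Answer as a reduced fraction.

3/112

With continuation probability p and discount β, the effective per-period discount factor is βp.
Grim-trigger IC: βp ≥ (87−86)/(87−31) = 1/56.
So p ≥ (1/56)/(2/3) = 3/112.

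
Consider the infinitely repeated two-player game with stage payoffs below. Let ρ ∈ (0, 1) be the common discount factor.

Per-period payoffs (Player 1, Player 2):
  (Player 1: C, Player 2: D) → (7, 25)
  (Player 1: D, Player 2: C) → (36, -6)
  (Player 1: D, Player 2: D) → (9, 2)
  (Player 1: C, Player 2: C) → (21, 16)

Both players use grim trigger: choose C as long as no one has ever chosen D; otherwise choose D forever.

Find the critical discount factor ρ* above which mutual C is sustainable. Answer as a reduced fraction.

For Player 1: deviation gain 36−21 = 15, per-period punishment loss 21−9 = 12. IC gives ρ ≥ 15/27 = 5/9.
For Player 2: gain 9, loss 14 per period, so ρ ≥ 9/23.
The tighter constraint is Player 1's, so cooperation needs ρ ≥ 5/9.

5/9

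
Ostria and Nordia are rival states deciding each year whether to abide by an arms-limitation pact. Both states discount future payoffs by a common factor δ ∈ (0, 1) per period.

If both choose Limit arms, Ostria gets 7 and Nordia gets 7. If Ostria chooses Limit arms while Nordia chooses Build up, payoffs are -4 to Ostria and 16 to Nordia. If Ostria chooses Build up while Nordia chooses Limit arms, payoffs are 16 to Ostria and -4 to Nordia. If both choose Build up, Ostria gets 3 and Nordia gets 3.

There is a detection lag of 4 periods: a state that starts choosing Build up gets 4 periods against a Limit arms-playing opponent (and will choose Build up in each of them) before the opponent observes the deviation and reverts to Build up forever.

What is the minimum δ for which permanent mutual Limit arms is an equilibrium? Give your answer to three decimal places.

The best deviation is to choose Build up for all 4 undetected periods, earning 16 each, then 3 forever once detected.
Deviation value: 16(1−δ^4)/(1−δ) + 3δ^4/(1−δ); cooperation value: 7/(1−δ).
IC: 7 ≥ 16(1−δ^4) + 3δ^4 = 16 − 13δ^4.
So δ^4 ≥ 9/13, giving δ ≥ (9/13)^(1/4) ≈ 0.912.

0.912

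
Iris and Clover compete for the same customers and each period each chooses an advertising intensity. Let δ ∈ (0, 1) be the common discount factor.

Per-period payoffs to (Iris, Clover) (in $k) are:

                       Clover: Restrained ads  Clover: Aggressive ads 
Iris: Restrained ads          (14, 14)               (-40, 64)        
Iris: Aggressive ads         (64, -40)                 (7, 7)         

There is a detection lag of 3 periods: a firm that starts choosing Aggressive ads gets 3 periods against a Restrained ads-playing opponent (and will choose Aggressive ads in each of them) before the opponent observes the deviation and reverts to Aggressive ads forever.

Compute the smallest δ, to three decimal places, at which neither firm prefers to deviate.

Deviating for the 3 undetected periods gains 64−14 = 50 per period over cooperation, then loses 14−7 = 7 per period forever once punishment starts.
Gain: 50(1 + δ + … + δ^2); loss: 7·δ^3/(1−δ).
No profitable deviation ⇔ 50(1−δ^3) ≤ 7·δ^3, i.e. δ^3 ≥ 50/(50+7) = 50/57.
Hence δ ≥ (50/57)^(1/3) ≈ 0.957.

0.957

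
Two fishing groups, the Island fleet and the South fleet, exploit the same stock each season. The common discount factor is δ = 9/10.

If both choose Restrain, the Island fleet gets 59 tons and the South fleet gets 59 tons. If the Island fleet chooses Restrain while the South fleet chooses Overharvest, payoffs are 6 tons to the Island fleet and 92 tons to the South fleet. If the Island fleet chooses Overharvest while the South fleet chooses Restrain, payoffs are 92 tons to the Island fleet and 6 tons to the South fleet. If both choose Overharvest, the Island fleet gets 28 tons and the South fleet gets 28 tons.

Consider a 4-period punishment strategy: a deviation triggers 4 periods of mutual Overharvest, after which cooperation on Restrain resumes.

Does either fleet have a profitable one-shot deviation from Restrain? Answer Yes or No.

No

IC: δ+…+δ^4 ≥ (92−59)/(59−28) = 33/31.
At δ = 9/10: partial sum = 3.0951 ≥ 1.0645. Cooperation sustainable.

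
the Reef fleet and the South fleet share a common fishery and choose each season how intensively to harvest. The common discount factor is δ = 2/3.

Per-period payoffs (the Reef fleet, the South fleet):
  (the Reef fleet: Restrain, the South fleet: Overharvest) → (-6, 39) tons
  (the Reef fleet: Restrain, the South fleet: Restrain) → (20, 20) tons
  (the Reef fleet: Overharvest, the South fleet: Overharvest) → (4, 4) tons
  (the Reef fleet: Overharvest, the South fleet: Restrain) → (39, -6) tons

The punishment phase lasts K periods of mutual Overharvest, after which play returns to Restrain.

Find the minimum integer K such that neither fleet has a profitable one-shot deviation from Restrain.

3

No profitable deviation requires (20−4)(δ+…+δ^K) ≥ 39−20, i.e. δ+…+δ^K ≥ 19/16 ≈ 1.1875.
With δ = 2/3, the partial sums are K=1: 0.6667, K=2: 1.1111, K=3: 1.4074.
K = 3 is the first length at which the sum reaches 1.1875.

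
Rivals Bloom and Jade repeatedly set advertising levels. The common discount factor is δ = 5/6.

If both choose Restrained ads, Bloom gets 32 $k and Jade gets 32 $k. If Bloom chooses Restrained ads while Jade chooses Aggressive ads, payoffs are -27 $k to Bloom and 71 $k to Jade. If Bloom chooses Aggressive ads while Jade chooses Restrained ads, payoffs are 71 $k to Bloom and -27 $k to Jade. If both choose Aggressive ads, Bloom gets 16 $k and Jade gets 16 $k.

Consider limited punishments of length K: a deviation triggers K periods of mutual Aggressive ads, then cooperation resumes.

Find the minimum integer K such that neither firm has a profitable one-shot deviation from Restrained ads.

Need Σ_{k=1}^{K} δ^k ≥ (71−32)/(32−16) = 2.4375 at δ = 5/6.
At K = 3 the sum is 2.1065 < 2.4375; at K = 4 it is 2.5887 ≥ 2.4375.
So the minimum punishment length is K = 4.

4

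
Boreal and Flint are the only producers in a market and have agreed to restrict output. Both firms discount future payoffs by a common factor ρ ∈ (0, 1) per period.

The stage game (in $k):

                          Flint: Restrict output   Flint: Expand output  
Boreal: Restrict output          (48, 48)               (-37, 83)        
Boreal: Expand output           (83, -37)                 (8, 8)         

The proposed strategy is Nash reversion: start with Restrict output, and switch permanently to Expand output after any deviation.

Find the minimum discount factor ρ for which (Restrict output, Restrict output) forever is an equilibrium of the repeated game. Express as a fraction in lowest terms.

Under grim trigger the critical discount factor is (T−C)/(T−P) with T = 83, C = 48, P = 8.
ρ* = (83−48)/(83−8) = 35/75 = 7/15.

7/15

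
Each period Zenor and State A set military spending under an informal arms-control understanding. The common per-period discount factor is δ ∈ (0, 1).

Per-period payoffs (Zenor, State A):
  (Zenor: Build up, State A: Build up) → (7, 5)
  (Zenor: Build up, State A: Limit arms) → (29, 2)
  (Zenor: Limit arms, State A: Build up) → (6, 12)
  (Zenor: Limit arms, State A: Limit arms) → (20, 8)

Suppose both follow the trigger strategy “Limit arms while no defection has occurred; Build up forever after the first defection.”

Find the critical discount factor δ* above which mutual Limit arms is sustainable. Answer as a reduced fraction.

Zenor: cooperation gives 20 each period; deviation gives 29 once then 7 forever.
  20/(1−δ) ≥ 29 + 7δ/(1−δ) ⇒ δ ≥ 9/22.
State A: cooperation gives 8 each period; deviation gives 12 once then 5 forever.
  δ ≥ 4/7.
Both must hold, so the binding constraint is State A's: δ ≥ 4/7.

4/7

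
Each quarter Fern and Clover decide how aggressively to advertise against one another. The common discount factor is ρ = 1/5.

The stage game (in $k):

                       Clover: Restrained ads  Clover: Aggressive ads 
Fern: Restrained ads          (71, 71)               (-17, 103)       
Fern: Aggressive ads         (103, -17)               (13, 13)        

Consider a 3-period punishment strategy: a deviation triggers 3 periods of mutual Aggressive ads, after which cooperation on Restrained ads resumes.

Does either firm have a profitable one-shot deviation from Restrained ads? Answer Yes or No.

Yes

Comparing payoff streams over the 4 periods until play realigns: cooperate → 71(1+ρ+…+ρ^3); deviate → 103 + 13(ρ+…+ρ^3).
Cooperation is sustained iff (71−13)(ρ+…+ρ^3) ≥ 103−71.
ρ+…+ρ^3 = 1/5·(1−(1/5)^3)/(1−1/5) = 0.2480, and (103−71)/(71−13) = 0.5517.
0.2480 < 0.5517, so cooperation is not sustainable.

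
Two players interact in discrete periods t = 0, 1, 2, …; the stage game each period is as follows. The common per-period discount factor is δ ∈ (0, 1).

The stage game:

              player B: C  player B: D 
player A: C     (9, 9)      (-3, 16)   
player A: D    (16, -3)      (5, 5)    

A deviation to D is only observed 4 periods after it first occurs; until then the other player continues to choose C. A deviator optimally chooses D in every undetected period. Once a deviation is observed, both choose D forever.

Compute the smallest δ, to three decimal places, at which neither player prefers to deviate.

A deviator earns 16 for 4 periods, then 5 forever; cooperating earns 9 forever. Multiplying the IC by (1−δ):
9 ≥ 16(1−δ^4) + 5δ^4, so 11·δ^4 ≥ 7 and δ^4 ≥ 7/11.
δ ≥ (7/11)^(1/4) ≈ 0.893.

0.893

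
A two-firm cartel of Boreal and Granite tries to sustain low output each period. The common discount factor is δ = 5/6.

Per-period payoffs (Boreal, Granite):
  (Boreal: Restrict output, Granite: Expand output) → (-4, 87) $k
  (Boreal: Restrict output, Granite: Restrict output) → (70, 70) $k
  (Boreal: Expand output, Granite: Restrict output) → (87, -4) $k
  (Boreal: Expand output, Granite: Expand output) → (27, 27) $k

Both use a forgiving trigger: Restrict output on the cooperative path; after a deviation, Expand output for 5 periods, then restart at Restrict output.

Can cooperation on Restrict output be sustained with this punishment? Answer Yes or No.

A one-shot deviation gives 87 now, then 27 for 5 periods, then back to 70.
Gain from deviating: (87−70) today; loss: (70−27) in each of the next 5 periods.
No-deviation condition: (70−27)(δ+…+δ^5) ≥ 87−70, i.e. δ+…+δ^5 ≥ 17/43.
At δ = 5/6: δ+…+δ^5 = 2.9906 ≥ 0.3953.
So cooperation is sustainable.

Yes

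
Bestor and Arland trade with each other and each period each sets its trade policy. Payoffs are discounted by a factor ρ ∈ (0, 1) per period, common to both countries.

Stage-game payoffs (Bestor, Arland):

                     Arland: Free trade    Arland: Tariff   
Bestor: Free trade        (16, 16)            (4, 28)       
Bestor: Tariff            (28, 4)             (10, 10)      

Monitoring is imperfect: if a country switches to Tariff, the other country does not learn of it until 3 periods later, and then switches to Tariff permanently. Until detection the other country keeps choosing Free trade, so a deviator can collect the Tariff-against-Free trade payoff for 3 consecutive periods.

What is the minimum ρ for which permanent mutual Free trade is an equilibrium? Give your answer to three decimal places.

0.874

A deviator earns 28 for 3 periods, then 10 forever; cooperating earns 16 forever. Multiplying the IC by (1−ρ):
16 ≥ 28(1−ρ^3) + 10ρ^3, so 18·ρ^3 ≥ 12 and ρ^3 ≥ 2/3.
ρ ≥ (2/3)^(1/3) ≈ 0.874.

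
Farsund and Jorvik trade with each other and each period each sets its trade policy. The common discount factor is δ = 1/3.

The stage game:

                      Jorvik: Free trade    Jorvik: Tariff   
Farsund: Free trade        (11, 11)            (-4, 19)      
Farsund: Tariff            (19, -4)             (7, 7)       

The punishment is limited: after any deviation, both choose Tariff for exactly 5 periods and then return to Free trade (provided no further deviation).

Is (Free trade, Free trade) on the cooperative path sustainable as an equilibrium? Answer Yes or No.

No

IC: δ+…+δ^5 ≥ (19−11)/(11−7) = 2.
At δ = 1/3: partial sum = 0.4979 < 2.0000. Cooperation not sustainable.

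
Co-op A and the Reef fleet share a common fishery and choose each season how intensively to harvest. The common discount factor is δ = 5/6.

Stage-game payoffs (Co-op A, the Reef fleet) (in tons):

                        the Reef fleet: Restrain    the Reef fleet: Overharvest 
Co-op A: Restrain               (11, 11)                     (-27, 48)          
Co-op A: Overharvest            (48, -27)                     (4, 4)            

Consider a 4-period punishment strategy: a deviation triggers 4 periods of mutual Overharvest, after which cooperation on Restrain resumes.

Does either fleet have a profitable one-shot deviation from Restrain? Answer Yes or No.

IC: δ+…+δ^4 ≥ (48−11)/(11−4) = 37/7.
At δ = 5/6: partial sum = 2.5887 < 5.2857. Cooperation not sustainable.

Yes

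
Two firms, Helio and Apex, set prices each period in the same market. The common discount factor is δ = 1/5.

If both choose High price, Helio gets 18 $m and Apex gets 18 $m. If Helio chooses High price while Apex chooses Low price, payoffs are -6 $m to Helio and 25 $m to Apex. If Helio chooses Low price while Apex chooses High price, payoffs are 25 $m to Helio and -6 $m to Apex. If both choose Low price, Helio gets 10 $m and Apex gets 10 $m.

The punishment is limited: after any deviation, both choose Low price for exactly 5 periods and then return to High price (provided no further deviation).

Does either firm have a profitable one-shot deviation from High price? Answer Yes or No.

Yes

IC: δ+…+δ^5 ≥ (25−18)/(18−10) = 7/8.
At δ = 1/5: partial sum = 0.2499 < 0.8750. Cooperation not sustainable.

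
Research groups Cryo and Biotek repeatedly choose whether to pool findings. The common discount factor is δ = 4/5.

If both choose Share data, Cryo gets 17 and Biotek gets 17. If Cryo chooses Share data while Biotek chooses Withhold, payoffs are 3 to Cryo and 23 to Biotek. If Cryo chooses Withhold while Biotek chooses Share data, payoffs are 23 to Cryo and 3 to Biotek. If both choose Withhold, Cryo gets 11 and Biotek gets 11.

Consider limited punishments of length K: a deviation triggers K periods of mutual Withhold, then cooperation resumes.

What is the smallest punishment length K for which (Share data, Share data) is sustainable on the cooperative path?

IC: δ(1−δ^K)/(1−δ) ≥ (23−17)/(17−11) = 1.
With δ = 4/5: need 1 − δ^K ≥ 1·(1−4/5)/(4/5), i.e. δ^K ≤ 0.7500.
Since (4/5)^1 = 0.8000 and (4/5)^2 = 0.6400, the smallest such K is 2.

2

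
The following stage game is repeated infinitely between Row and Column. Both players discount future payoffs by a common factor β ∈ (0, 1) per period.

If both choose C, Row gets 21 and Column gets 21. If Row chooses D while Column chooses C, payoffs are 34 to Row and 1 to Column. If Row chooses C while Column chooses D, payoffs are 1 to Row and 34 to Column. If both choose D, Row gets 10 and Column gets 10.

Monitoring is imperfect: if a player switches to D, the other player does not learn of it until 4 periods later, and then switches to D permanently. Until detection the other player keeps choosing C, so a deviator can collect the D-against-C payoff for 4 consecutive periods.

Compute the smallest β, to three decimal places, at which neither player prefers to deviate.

0.858

The best deviation is to choose D for all 4 undetected periods, earning 34 each, then 10 forever once detected.
Deviation value: 34(1−β^4)/(1−β) + 10β^4/(1−β); cooperation value: 21/(1−β).
IC: 21 ≥ 34(1−β^4) + 10β^4 = 34 − 24β^4.
So β^4 ≥ 13/24, giving β ≥ (13/24)^(1/4) ≈ 0.858.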